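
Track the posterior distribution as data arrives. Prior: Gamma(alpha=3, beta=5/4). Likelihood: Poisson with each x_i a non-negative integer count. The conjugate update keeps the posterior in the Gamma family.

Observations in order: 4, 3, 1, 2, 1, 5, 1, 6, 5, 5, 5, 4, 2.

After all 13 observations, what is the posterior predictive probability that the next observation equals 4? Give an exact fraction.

obs 1: x=4 → posterior Gamma(7, 9/4)
obs 2: x=3 → posterior Gamma(10, 13/4)
obs 3: x=1 → posterior Gamma(11, 17/4)
obs 4: x=2 → posterior Gamma(13, 21/4)
obs 5: x=1 → posterior Gamma(14, 25/4)
obs 6: x=5 → posterior Gamma(19, 29/4)
obs 7: x=1 → posterior Gamma(20, 33/4)
obs 8: x=6 → posterior Gamma(26, 37/4)
obs 9: x=5 → posterior Gamma(31, 41/4)
obs 10: x=5 → posterior Gamma(36, 45/4)
obs 11: x=5 → posterior Gamma(41, 49/4)
obs 12: x=4 → posterior Gamma(45, 53/4)
obs 13: x=2 → posterior Gamma(47, 57/4)

1979940411493130808697074783809007540330063368709689375541022581997625512245295361625062400/11267344822716009203627019114226595398434472872895976119991402836798728878088830854022793061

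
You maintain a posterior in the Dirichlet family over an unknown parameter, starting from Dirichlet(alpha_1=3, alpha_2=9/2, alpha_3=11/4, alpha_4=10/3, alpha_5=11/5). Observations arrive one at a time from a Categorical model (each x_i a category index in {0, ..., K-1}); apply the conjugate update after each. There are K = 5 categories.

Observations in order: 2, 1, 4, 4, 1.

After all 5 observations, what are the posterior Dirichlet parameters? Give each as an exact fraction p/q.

obs 1: x=2 → posterior Dirichlet(3, 9/2, 15/4, 10/3, 11/5)
obs 2: x=1 → posterior Dirichlet(3, 11/2, 15/4, 10/3, 11/5)
obs 3: x=4 → posterior Dirichlet(3, 11/2, 15/4, 10/3, 16/5)
obs 4: x=4 → posterior Dirichlet(3, 11/2, 15/4, 10/3, 21/5)
obs 5: x=1 → posterior Dirichlet(3, 13/2, 15/4, 10/3, 21/5)

alpha_1=3, alpha_2=13/2, alpha_3=15/4, alpha_4=10/3, alpha_5=21/5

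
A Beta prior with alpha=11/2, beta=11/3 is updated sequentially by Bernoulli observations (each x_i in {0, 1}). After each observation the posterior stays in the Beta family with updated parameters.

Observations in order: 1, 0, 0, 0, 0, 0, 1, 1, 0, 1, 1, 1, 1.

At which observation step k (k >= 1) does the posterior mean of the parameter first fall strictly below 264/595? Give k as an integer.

obs 1: x=1 → posterior Beta(13/2, 11/3)
obs 2: x=0 → posterior Beta(13/2, 14/3)
obs 3: x=0 → posterior Beta(13/2, 17/3)
obs 4: x=0 → posterior Beta(13/2, 20/3)
obs 5: x=0 → posterior Beta(13/2, 23/3)
obs 6: x=0 → posterior Beta(13/2, 26/3)
obs 7: x=1 → posterior Beta(15/2, 26/3)
obs 8: x=1 → posterior Beta(17/2, 26/3)
obs 9: x=0 → posterior Beta(17/2, 29/3)
obs 10: x=1 → posterior Beta(19/2, 29/3)
obs 11: x=1 → posterior Beta(21/2, 29/3)
obs 12: x=1 → posterior Beta(23/2, 29/3)
obs 13: x=1 → posterior Beta(25/2, 29/3)

k = 6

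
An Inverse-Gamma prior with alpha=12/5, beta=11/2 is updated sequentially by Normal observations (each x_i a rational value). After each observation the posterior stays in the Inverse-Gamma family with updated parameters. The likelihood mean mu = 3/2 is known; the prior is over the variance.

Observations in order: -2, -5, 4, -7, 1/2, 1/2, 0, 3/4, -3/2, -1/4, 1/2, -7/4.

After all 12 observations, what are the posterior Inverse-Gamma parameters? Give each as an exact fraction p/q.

obs 1: x=-2 → posterior Inverse-Gamma(29/10, 93/8)
obs 2: x=-5 → posterior Inverse-Gamma(17/5, 131/4)
obs 3: x=4 → posterior Inverse-Gamma(39/10, 287/8)
obs 4: x=-7 → posterior Inverse-Gamma(22/5, 72)
obs 5: x=1/2 → posterior Inverse-Gamma(49/10, 145/2)
obs 6: x=1/2 → posterior Inverse-Gamma(27/5, 73)
obs 7: x=0 → posterior Inverse-Gamma(59/10, 593/8)
obs 8: x=3/4 → posterior Inverse-Gamma(32/5, 2381/32)
obs 9: x=-3/2 → posterior Inverse-Gamma(69/10, 2525/32)
obs 10: x=-1/4 → posterior Inverse-Gamma(37/5, 1287/16)
obs 11: x=1/2 → posterior Inverse-Gamma(79/10, 1295/16)
obs 12: x=-7/4 → posterior Inverse-Gamma(42/5, 2759/32)

alpha=42/5, beta=2759/32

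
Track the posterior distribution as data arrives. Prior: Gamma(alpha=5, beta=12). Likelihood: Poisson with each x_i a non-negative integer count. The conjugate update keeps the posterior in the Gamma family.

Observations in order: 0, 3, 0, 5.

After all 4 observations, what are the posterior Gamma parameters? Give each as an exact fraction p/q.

obs 1: x=0 → posterior Gamma(5, 13)
obs 2: x=3 → posterior Gamma(8, 14)
obs 3: x=0 → posterior Gamma(8, 15)
obs 4: x=5 → posterior Gamma(13, 16)

alpha=13, beta=16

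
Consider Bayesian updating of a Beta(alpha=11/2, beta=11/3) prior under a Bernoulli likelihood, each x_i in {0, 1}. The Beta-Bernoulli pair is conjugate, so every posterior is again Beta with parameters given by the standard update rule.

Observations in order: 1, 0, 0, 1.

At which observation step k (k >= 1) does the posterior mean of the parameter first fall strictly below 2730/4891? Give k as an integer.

obs 1: x=1 → posterior Beta(13/2, 11/3)
obs 2: x=0 → posterior Beta(13/2, 14/3)
obs 3: x=0 → posterior Beta(13/2, 17/3)
obs 4: x=1 → posterior Beta(15/2, 17/3)

k = 3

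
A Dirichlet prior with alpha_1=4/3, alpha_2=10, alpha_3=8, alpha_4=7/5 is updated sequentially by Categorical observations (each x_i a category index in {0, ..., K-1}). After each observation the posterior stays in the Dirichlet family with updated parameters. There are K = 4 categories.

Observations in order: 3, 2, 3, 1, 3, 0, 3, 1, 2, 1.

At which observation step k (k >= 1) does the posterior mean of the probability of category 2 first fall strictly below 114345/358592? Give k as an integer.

k = 8

obs 1: x=3 → posterior Dirichlet(4/3, 10, 8, 12/5)
obs 2: x=2 → posterior Dirichlet(4/3, 10, 9, 12/5)
obs 3: x=3 → posterior Dirichlet(4/3, 10, 9, 17/5)
obs 4: x=1 → posterior Dirichlet(4/3, 11, 9, 17/5)
obs 5: x=3 → posterior Dirichlet(4/3, 11, 9, 22/5)
obs 6: x=0 → posterior Dirichlet(7/3, 11, 9, 22/5)
obs 7: x=3 → posterior Dirichlet(7/3, 11, 9, 27/5)
obs 8: x=1 → posterior Dirichlet(7/3, 12, 9, 27/5)
obs 9: x=2 → posterior Dirichlet(7/3, 12, 10, 27/5)
obs 10: x=1 → posterior Dirichlet(7/3, 13, 10, 27/5)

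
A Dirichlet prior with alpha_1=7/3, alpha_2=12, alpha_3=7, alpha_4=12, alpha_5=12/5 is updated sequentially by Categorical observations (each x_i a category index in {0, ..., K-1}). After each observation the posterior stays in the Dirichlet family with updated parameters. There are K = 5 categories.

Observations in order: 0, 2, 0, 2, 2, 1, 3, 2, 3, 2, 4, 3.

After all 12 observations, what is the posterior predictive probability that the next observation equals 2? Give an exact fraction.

45/179

obs 1: x=0 → posterior Dirichlet(10/3, 12, 7, 12, 12/5)
obs 2: x=2 → posterior Dirichlet(10/3, 12, 8, 12, 12/5)
obs 3: x=0 → posterior Dirichlet(13/3, 12, 8, 12, 12/5)
obs 4: x=2 → posterior Dirichlet(13/3, 12, 9, 12, 12/5)
obs 5: x=2 → posterior Dirichlet(13/3, 12, 10, 12, 12/5)
obs 6: x=1 → posterior Dirichlet(13/3, 13, 10, 12, 12/5)
obs 7: x=3 → posterior Dirichlet(13/3, 13, 10, 13, 12/5)
obs 8: x=2 → posterior Dirichlet(13/3, 13, 11, 13, 12/5)
obs 9: x=3 → posterior Dirichlet(13/3, 13, 11, 14, 12/5)
obs 10: x=2 → posterior Dirichlet(13/3, 13, 12, 14, 12/5)
obs 11: x=4 → posterior Dirichlet(13/3, 13, 12, 14, 17/5)
obs 12: x=3 → posterior Dirichlet(13/3, 13, 12, 15, 17/5)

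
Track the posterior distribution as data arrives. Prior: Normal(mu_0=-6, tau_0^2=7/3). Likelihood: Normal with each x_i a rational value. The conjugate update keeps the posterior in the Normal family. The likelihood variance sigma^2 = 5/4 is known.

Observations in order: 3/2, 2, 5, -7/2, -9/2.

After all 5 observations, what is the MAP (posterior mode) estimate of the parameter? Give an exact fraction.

-76/155

obs 1: x=3/2 → posterior Normal(-48/43, 35/43)
obs 2: x=2 → posterior Normal(8/71, 35/71)
obs 3: x=5 → posterior Normal(148/99, 35/99)
obs 4: x=-7/2 → posterior Normal(50/127, 35/127)
obs 5: x=-9/2 → posterior Normal(-76/155, 7/31)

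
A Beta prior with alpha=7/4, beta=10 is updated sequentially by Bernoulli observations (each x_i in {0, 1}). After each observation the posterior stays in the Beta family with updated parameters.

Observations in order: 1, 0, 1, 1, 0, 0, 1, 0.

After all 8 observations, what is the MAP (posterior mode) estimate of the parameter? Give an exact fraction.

obs 1: x=1 → posterior Beta(11/4, 10)
obs 2: x=0 → posterior Beta(11/4, 11)
obs 3: x=1 → posterior Beta(15/4, 11)
obs 4: x=1 → posterior Beta(19/4, 11)
obs 5: x=0 → posterior Beta(19/4, 12)
obs 6: x=0 → posterior Beta(19/4, 13)
obs 7: x=1 → posterior Beta(23/4, 13)
obs 8: x=0 → posterior Beta(23/4, 14)

19/71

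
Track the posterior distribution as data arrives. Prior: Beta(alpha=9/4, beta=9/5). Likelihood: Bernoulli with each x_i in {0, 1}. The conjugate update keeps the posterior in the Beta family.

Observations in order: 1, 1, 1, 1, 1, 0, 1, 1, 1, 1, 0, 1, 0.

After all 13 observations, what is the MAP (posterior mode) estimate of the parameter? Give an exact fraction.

225/301

obs 1: x=1 → posterior Beta(13/4, 9/5)
obs 2: x=1 → posterior Beta(17/4, 9/5)
obs 3: x=1 → posterior Beta(21/4, 9/5)
obs 4: x=1 → posterior Beta(25/4, 9/5)
obs 5: x=1 → posterior Beta(29/4, 9/5)
obs 6: x=0 → posterior Beta(29/4, 14/5)
obs 7: x=1 → posterior Beta(33/4, 14/5)
obs 8: x=1 → posterior Beta(37/4, 14/5)
obs 9: x=1 → posterior Beta(41/4, 14/5)
obs 10: x=1 → posterior Beta(45/4, 14/5)
obs 11: x=0 → posterior Beta(45/4, 19/5)
obs 12: x=1 → posterior Beta(49/4, 19/5)
obs 13: x=0 → posterior Beta(49/4, 24/5)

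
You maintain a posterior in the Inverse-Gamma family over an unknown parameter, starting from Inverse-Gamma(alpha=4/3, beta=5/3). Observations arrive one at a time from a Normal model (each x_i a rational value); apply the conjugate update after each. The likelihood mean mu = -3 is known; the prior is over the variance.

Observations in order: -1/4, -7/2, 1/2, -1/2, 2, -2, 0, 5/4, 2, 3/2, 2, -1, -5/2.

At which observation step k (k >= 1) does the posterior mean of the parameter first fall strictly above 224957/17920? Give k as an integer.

k = 11

obs 1: x=-1/4 → posterior Inverse-Gamma(11/6, 523/96)
obs 2: x=-7/2 → posterior Inverse-Gamma(7/3, 535/96)
obs 3: x=1/2 → posterior Inverse-Gamma(17/6, 1123/96)
obs 4: x=-1/2 → posterior Inverse-Gamma(10/3, 1423/96)
obs 5: x=2 → posterior Inverse-Gamma(23/6, 2623/96)
obs 6: x=-2 → posterior Inverse-Gamma(13/3, 2671/96)
obs 7: x=0 → posterior Inverse-Gamma(29/6, 3103/96)
obs 8: x=5/4 → posterior Inverse-Gamma(16/3, 1985/48)
obs 9: x=2 → posterior Inverse-Gamma(35/6, 2585/48)
obs 10: x=3/2 → posterior Inverse-Gamma(19/3, 3071/48)
obs 11: x=2 → posterior Inverse-Gamma(41/6, 3671/48)
obs 12: x=-1 → posterior Inverse-Gamma(22/3, 3767/48)
obs 13: x=-5/2 → posterior Inverse-Gamma(47/6, 3773/48)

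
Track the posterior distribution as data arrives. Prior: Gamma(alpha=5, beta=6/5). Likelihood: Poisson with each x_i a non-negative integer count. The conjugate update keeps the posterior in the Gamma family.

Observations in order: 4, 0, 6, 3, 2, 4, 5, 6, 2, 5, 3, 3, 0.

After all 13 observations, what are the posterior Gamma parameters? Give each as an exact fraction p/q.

alpha=48, beta=71/5

obs 1: x=4 → posterior Gamma(9, 11/5)
obs 2: x=0 → posterior Gamma(9, 16/5)
obs 3: x=6 → posterior Gamma(15, 21/5)
obs 4: x=3 → posterior Gamma(18, 26/5)
obs 5: x=2 → posterior Gamma(20, 31/5)
obs 6: x=4 → posterior Gamma(24, 36/5)
obs 7: x=5 → posterior Gamma(29, 41/5)
obs 8: x=6 → posterior Gamma(35, 46/5)
obs 9: x=2 → posterior Gamma(37, 51/5)
obs 10: x=5 → posterior Gamma(42, 56/5)
obs 11: x=3 → posterior Gamma(45, 61/5)
obs 12: x=3 → posterior Gamma(48, 66/5)
obs 13: x=0 → posterior Gamma(48, 71/5)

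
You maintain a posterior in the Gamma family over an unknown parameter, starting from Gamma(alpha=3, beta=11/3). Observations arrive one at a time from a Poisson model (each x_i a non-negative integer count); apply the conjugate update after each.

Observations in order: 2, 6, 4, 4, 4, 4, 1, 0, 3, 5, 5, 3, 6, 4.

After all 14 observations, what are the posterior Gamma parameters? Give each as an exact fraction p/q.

alpha=54, beta=53/3

obs 1: x=2 → posterior Gamma(5, 14/3)
obs 2: x=6 → posterior Gamma(11, 17/3)
obs 3: x=4 → posterior Gamma(15, 20/3)
obs 4: x=4 → posterior Gamma(19, 23/3)
obs 5: x=4 → posterior Gamma(23, 26/3)
obs 6: x=4 → posterior Gamma(27, 29/3)
obs 7: x=1 → posterior Gamma(28, 32/3)
obs 8: x=0 → posterior Gamma(28, 35/3)
obs 9: x=3 → posterior Gamma(31, 38/3)
obs 10: x=5 → posterior Gamma(36, 41/3)
obs 11: x=5 → posterior Gamma(41, 44/3)
obs 12: x=3 → posterior Gamma(44, 47/3)
obs 13: x=6 → posterior Gamma(50, 50/3)
obs 14: x=4 → posterior Gamma(54, 53/3)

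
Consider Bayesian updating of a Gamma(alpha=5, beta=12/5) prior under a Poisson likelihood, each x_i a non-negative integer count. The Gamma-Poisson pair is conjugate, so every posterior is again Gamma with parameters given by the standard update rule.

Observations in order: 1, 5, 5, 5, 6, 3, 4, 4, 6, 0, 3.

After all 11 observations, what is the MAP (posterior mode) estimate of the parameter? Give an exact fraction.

obs 1: x=1 → posterior Gamma(6, 17/5)
obs 2: x=5 → posterior Gamma(11, 22/5)
obs 3: x=5 → posterior Gamma(16, 27/5)
obs 4: x=5 → posterior Gamma(21, 32/5)
obs 5: x=6 → posterior Gamma(27, 37/5)
obs 6: x=3 → posterior Gamma(30, 42/5)
obs 7: x=4 → posterior Gamma(34, 47/5)
obs 8: x=4 → posterior Gamma(38, 52/5)
obs 9: x=6 → posterior Gamma(44, 57/5)
obs 10: x=0 → posterior Gamma(44, 62/5)
obs 11: x=3 → posterior Gamma(47, 67/5)

230/67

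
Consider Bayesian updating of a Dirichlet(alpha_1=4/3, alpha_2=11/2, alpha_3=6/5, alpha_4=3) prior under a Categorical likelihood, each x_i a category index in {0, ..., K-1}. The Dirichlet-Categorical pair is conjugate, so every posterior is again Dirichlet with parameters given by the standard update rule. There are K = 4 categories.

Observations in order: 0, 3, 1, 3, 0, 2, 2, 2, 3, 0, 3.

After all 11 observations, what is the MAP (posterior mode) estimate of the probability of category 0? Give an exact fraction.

100/541

obs 1: x=0 → posterior Dirichlet(7/3, 11/2, 6/5, 3)
obs 2: x=3 → posterior Dirichlet(7/3, 11/2, 6/5, 4)
obs 3: x=1 → posterior Dirichlet(7/3, 13/2, 6/5, 4)
obs 4: x=3 → posterior Dirichlet(7/3, 13/2, 6/5, 5)
obs 5: x=0 → posterior Dirichlet(10/3, 13/2, 6/5, 5)
obs 6: x=2 → posterior Dirichlet(10/3, 13/2, 11/5, 5)
obs 7: x=2 → posterior Dirichlet(10/3, 13/2, 16/5, 5)
obs 8: x=2 → posterior Dirichlet(10/3, 13/2, 21/5, 5)
obs 9: x=3 → posterior Dirichlet(10/3, 13/2, 21/5, 6)
obs 10: x=0 → posterior Dirichlet(13/3, 13/2, 21/5, 6)
obs 11: x=3 → posterior Dirichlet(13/3, 13/2, 21/5, 7)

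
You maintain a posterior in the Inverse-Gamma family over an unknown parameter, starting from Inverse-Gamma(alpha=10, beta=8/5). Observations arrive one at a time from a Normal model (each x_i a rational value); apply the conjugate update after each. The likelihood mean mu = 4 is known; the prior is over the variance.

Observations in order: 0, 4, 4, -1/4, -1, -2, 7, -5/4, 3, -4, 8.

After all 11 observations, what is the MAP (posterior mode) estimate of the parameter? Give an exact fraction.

obs 1: x=0 → posterior Inverse-Gamma(21/2, 48/5)
obs 2: x=4 → posterior Inverse-Gamma(11, 48/5)
obs 3: x=4 → posterior Inverse-Gamma(23/2, 48/5)
obs 4: x=-1/4 → posterior Inverse-Gamma(12, 2981/160)
obs 5: x=-1 → posterior Inverse-Gamma(25/2, 4981/160)
obs 6: x=-2 → posterior Inverse-Gamma(13, 7861/160)
obs 7: x=7 → posterior Inverse-Gamma(27/2, 8581/160)
obs 8: x=-5/4 → posterior Inverse-Gamma(14, 5393/80)
obs 9: x=3 → posterior Inverse-Gamma(29/2, 5433/80)
obs 10: x=-4 → posterior Inverse-Gamma(15, 7993/80)
obs 11: x=8 → posterior Inverse-Gamma(31/2, 8633/80)

8633/1320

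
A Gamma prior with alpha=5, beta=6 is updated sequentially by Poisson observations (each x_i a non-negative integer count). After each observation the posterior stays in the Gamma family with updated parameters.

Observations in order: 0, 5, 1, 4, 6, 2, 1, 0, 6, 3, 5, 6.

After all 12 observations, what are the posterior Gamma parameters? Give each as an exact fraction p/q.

obs 1: x=0 → posterior Gamma(5, 7)
obs 2: x=5 → posterior Gamma(10, 8)
obs 3: x=1 → posterior Gamma(11, 9)
obs 4: x=4 → posterior Gamma(15, 10)
obs 5: x=6 → posterior Gamma(21, 11)
obs 6: x=2 → posterior Gamma(23, 12)
obs 7: x=1 → posterior Gamma(24, 13)
obs 8: x=0 → posterior Gamma(24, 14)
obs 9: x=6 → posterior Gamma(30, 15)
obs 10: x=3 → posterior Gamma(33, 16)
obs 11: x=5 → posterior Gamma(38, 17)
obs 12: x=6 → posterior Gamma(44, 18)

alpha=44, beta=18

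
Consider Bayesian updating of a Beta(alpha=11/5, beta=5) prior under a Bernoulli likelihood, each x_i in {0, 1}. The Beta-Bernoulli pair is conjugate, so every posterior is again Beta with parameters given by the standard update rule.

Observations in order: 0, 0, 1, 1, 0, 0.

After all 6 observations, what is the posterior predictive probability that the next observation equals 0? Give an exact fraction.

15/22

obs 1: x=0 → posterior Beta(11/5, 6)
obs 2: x=0 → posterior Beta(11/5, 7)
obs 3: x=1 → posterior Beta(16/5, 7)
obs 4: x=1 → posterior Beta(21/5, 7)
obs 5: x=0 → posterior Beta(21/5, 8)
obs 6: x=0 → posterior Beta(21/5, 9)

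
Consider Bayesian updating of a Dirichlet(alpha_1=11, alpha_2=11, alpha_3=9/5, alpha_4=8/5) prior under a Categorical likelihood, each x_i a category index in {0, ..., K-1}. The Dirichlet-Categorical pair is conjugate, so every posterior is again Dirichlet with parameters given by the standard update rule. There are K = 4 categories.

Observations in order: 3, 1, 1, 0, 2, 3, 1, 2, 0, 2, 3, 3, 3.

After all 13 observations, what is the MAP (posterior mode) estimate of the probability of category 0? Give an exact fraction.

15/43

obs 1: x=3 → posterior Dirichlet(11, 11, 9/5, 13/5)
obs 2: x=1 → posterior Dirichlet(11, 12, 9/5, 13/5)
obs 3: x=1 → posterior Dirichlet(11, 13, 9/5, 13/5)
obs 4: x=0 → posterior Dirichlet(12, 13, 9/5, 13/5)
obs 5: x=2 → posterior Dirichlet(12, 13, 14/5, 13/5)
obs 6: x=3 → posterior Dirichlet(12, 13, 14/5, 18/5)
obs 7: x=1 → posterior Dirichlet(12, 14, 14/5, 18/5)
obs 8: x=2 → posterior Dirichlet(12, 14, 19/5, 18/5)
obs 9: x=0 → posterior Dirichlet(13, 14, 19/5, 18/5)
obs 10: x=2 → posterior Dirichlet(13, 14, 24/5, 18/5)
obs 11: x=3 → posterior Dirichlet(13, 14, 24/5, 23/5)
obs 12: x=3 → posterior Dirichlet(13, 14, 24/5, 28/5)
obs 13: x=3 → posterior Dirichlet(13, 14, 24/5, 33/5)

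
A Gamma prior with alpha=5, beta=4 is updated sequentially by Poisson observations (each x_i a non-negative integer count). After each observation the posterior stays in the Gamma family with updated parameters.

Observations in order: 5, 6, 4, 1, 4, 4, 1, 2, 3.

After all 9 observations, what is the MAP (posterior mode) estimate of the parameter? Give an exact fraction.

34/13

obs 1: x=5 → posterior Gamma(10, 5)
obs 2: x=6 → posterior Gamma(16, 6)
obs 3: x=4 → posterior Gamma(20, 7)
obs 4: x=1 → posterior Gamma(21, 8)
obs 5: x=4 → posterior Gamma(25, 9)
obs 6: x=4 → posterior Gamma(29, 10)
obs 7: x=1 → posterior Gamma(30, 11)
obs 8: x=2 → posterior Gamma(32, 12)
obs 9: x=3 → posterior Gamma(35, 13)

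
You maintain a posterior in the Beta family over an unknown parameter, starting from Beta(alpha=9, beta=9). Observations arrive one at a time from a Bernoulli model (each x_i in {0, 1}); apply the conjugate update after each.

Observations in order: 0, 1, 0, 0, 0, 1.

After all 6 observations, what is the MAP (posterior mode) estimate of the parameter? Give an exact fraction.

5/11

obs 1: x=0 → posterior Beta(9, 10)
obs 2: x=1 → posterior Beta(10, 10)
obs 3: x=0 → posterior Beta(10, 11)
obs 4: x=0 → posterior Beta(10, 12)
obs 5: x=0 → posterior Beta(10, 13)
obs 6: x=1 → posterior Beta(11, 13)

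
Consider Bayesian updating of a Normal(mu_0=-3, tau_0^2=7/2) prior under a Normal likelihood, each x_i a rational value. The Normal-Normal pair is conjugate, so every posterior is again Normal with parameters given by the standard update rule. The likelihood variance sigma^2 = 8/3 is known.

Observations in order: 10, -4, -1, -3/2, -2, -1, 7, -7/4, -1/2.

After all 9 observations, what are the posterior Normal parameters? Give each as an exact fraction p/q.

mu_0=249/820, tau_0^2=56/205

obs 1: x=10 → posterior Normal(162/37, 56/37)
obs 2: x=-4 → posterior Normal(39/29, 28/29)
obs 3: x=-1 → posterior Normal(57/79, 56/79)
obs 4: x=-3/2 → posterior Normal(51/200, 14/25)
obs 5: x=-2 → posterior Normal(-3/22, 56/121)
obs 6: x=-1 → posterior Normal(-75/284, 28/71)
obs 7: x=7 → posterior Normal(219/326, 56/163)
obs 8: x=-7/4 → posterior Normal(291/736, 7/23)
obs 9: x=-1/2 → posterior Normal(249/820, 56/205)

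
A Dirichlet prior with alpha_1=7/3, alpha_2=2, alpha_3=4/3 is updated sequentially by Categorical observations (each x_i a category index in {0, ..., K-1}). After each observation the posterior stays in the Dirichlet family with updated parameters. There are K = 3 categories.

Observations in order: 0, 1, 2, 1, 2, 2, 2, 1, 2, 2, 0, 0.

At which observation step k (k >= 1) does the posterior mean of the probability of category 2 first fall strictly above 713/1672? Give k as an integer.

obs 1: x=0 → posterior Dirichlet(10/3, 2, 4/3)
obs 2: x=1 → posterior Dirichlet(10/3, 3, 4/3)
obs 3: x=2 → posterior Dirichlet(10/3, 3, 7/3)
obs 4: x=1 → posterior Dirichlet(10/3, 4, 7/3)
obs 5: x=2 → posterior Dirichlet(10/3, 4, 10/3)
obs 6: x=2 → posterior Dirichlet(10/3, 4, 13/3)
obs 7: x=2 → posterior Dirichlet(10/3, 4, 16/3)
obs 8: x=1 → posterior Dirichlet(10/3, 5, 16/3)
obs 9: x=2 → posterior Dirichlet(10/3, 5, 19/3)
obs 10: x=2 → posterior Dirichlet(10/3, 5, 22/3)
obs 11: x=0 → posterior Dirichlet(13/3, 5, 22/3)
obs 12: x=0 → posterior Dirichlet(16/3, 5, 22/3)

k = 9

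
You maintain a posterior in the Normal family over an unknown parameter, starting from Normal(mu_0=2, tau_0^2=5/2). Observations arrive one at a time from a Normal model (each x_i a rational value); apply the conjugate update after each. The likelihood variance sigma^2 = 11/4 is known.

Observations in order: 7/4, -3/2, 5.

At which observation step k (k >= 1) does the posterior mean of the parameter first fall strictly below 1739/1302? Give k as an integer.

k = 2

obs 1: x=7/4 → posterior Normal(79/42, 55/42)
obs 2: x=-3/2 → posterior Normal(49/62, 55/62)
obs 3: x=5 → posterior Normal(149/82, 55/82)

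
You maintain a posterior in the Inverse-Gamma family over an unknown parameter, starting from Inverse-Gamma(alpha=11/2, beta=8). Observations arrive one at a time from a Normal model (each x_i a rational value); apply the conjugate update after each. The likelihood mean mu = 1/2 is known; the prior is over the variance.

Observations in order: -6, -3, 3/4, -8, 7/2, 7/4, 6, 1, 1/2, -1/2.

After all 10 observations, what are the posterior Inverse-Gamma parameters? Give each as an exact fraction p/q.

alpha=21/2, beta=1479/16

obs 1: x=-6 → posterior Inverse-Gamma(6, 233/8)
obs 2: x=-3 → posterior Inverse-Gamma(13/2, 141/4)
obs 3: x=3/4 → posterior Inverse-Gamma(7, 1129/32)
obs 4: x=-8 → posterior Inverse-Gamma(15/2, 2285/32)
obs 5: x=7/2 → posterior Inverse-Gamma(8, 2429/32)
obs 6: x=7/4 → posterior Inverse-Gamma(17/2, 1227/16)
obs 7: x=6 → posterior Inverse-Gamma(9, 1469/16)
obs 8: x=1 → posterior Inverse-Gamma(19/2, 1471/16)
obs 9: x=1/2 → posterior Inverse-Gamma(10, 1471/16)
obs 10: x=-1/2 → posterior Inverse-Gamma(21/2, 1479/16)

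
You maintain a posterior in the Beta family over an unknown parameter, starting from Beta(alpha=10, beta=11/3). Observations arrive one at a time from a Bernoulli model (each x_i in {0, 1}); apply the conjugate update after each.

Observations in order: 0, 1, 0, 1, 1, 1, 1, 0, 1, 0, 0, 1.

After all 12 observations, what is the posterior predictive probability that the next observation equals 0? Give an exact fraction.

26/77

obs 1: x=0 → posterior Beta(10, 14/3)
obs 2: x=1 → posterior Beta(11, 14/3)
obs 3: x=0 → posterior Beta(11, 17/3)
obs 4: x=1 → posterior Beta(12, 17/3)
obs 5: x=1 → posterior Beta(13, 17/3)
obs 6: x=1 → posterior Beta(14, 17/3)
obs 7: x=1 → posterior Beta(15, 17/3)
obs 8: x=0 → posterior Beta(15, 20/3)
obs 9: x=1 → posterior Beta(16, 20/3)
obs 10: x=0 → posterior Beta(16, 23/3)
obs 11: x=0 → posterior Beta(16, 26/3)
obs 12: x=1 → posterior Beta(17, 26/3)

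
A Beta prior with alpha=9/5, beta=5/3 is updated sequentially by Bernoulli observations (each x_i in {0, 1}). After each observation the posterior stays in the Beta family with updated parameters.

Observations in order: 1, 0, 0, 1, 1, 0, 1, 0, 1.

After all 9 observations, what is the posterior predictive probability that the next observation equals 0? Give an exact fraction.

obs 1: x=1 → posterior Beta(14/5, 5/3)
obs 2: x=0 → posterior Beta(14/5, 8/3)
obs 3: x=0 → posterior Beta(14/5, 11/3)
obs 4: x=1 → posterior Beta(19/5, 11/3)
obs 5: x=1 → posterior Beta(24/5, 11/3)
obs 6: x=0 → posterior Beta(24/5, 14/3)
obs 7: x=1 → posterior Beta(29/5, 14/3)
obs 8: x=0 → posterior Beta(29/5, 17/3)
obs 9: x=1 → posterior Beta(34/5, 17/3)

5/11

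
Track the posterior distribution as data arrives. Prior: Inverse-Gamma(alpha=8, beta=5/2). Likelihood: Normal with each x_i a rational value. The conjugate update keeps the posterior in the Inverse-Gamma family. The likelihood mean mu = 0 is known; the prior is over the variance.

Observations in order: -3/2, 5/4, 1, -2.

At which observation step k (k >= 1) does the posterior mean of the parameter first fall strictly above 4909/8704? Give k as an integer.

obs 1: x=-3/2 → posterior Inverse-Gamma(17/2, 29/8)
obs 2: x=5/4 → posterior Inverse-Gamma(9, 141/32)
obs 3: x=1 → posterior Inverse-Gamma(19/2, 157/32)
obs 4: x=-2 → posterior Inverse-Gamma(10, 221/32)

k = 3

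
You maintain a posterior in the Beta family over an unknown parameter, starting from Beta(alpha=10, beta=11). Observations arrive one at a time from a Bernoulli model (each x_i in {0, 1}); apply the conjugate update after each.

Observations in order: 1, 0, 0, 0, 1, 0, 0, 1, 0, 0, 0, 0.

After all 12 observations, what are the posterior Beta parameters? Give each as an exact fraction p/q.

obs 1: x=1 → posterior Beta(11, 11)
obs 2: x=0 → posterior Beta(11, 12)
obs 3: x=0 → posterior Beta(11, 13)
obs 4: x=0 → posterior Beta(11, 14)
obs 5: x=1 → posterior Beta(12, 14)
obs 6: x=0 → posterior Beta(12, 15)
obs 7: x=0 → posterior Beta(12, 16)
obs 8: x=1 → posterior Beta(13, 16)
obs 9: x=0 → posterior Beta(13, 17)
obs 10: x=0 → posterior Beta(13, 18)
obs 11: x=0 → posterior Beta(13, 19)
obs 12: x=0 → posterior Beta(13, 20)

alpha=13, beta=20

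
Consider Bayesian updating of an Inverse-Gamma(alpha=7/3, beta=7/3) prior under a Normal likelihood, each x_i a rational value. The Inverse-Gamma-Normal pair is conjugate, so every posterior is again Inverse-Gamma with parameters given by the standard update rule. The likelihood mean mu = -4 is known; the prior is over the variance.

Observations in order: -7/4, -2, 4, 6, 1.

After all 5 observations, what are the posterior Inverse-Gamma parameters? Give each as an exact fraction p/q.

obs 1: x=-7/4 → posterior Inverse-Gamma(17/6, 467/96)
obs 2: x=-2 → posterior Inverse-Gamma(10/3, 659/96)
obs 3: x=4 → posterior Inverse-Gamma(23/6, 3731/96)
obs 4: x=6 → posterior Inverse-Gamma(13/3, 8531/96)
obs 5: x=1 → posterior Inverse-Gamma(29/6, 9731/96)

alpha=29/6, beta=9731/96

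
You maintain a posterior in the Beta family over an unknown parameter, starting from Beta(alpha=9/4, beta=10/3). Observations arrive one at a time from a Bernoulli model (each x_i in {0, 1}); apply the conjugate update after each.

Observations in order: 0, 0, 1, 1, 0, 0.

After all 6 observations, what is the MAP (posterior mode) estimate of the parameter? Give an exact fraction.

39/115

obs 1: x=0 → posterior Beta(9/4, 13/3)
obs 2: x=0 → posterior Beta(9/4, 16/3)
obs 3: x=1 → posterior Beta(13/4, 16/3)
obs 4: x=1 → posterior Beta(17/4, 16/3)
obs 5: x=0 → posterior Beta(17/4, 19/3)
obs 6: x=0 → posterior Beta(17/4, 22/3)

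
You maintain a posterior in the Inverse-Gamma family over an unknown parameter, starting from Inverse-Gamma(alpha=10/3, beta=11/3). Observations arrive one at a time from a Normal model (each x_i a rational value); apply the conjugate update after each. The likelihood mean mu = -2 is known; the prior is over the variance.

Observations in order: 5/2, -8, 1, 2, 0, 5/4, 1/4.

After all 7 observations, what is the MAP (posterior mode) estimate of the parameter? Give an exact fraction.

obs 1: x=5/2 → posterior Inverse-Gamma(23/6, 331/24)
obs 2: x=-8 → posterior Inverse-Gamma(13/3, 763/24)
obs 3: x=1 → posterior Inverse-Gamma(29/6, 871/24)
obs 4: x=2 → posterior Inverse-Gamma(16/3, 1063/24)
obs 5: x=0 → posterior Inverse-Gamma(35/6, 1111/24)
obs 6: x=5/4 → posterior Inverse-Gamma(19/3, 4951/96)
obs 7: x=1/4 → posterior Inverse-Gamma(41/6, 2597/48)

2597/376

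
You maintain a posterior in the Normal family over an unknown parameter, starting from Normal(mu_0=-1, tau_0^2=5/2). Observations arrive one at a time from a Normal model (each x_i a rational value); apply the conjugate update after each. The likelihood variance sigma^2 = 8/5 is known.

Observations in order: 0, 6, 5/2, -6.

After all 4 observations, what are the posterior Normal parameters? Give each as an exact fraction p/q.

obs 1: x=0 → posterior Normal(-16/41, 40/41)
obs 2: x=6 → posterior Normal(67/33, 20/33)
obs 3: x=5/2 → posterior Normal(393/182, 40/91)
obs 4: x=-6 → posterior Normal(93/232, 10/29)

mu_0=93/232, tau_0^2=10/29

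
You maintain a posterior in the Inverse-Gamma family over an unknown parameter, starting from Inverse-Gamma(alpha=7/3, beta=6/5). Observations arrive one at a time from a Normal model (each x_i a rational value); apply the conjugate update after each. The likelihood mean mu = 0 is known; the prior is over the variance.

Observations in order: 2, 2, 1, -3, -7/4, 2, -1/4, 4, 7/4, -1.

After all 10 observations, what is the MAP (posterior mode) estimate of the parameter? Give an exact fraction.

obs 1: x=2 → posterior Inverse-Gamma(17/6, 16/5)
obs 2: x=2 → posterior Inverse-Gamma(10/3, 26/5)
obs 3: x=1 → posterior Inverse-Gamma(23/6, 57/10)
obs 4: x=-3 → posterior Inverse-Gamma(13/3, 51/5)
obs 5: x=-7/4 → posterior Inverse-Gamma(29/6, 1877/160)
obs 6: x=2 → posterior Inverse-Gamma(16/3, 2197/160)
obs 7: x=-1/4 → posterior Inverse-Gamma(35/6, 1101/80)
obs 8: x=4 → posterior Inverse-Gamma(19/3, 1741/80)
obs 9: x=7/4 → posterior Inverse-Gamma(41/6, 3727/160)
obs 10: x=-1 → posterior Inverse-Gamma(22/3, 3807/160)

11421/4000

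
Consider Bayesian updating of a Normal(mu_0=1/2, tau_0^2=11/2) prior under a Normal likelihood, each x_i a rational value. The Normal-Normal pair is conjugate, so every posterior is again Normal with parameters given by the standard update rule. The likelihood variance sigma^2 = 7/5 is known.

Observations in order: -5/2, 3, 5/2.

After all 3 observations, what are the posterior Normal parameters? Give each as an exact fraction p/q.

mu_0=172/179, tau_0^2=77/179

obs 1: x=-5/2 → posterior Normal(-87/46, 77/69)
obs 2: x=3 → posterior Normal(69/248, 77/124)
obs 3: x=5/2 → posterior Normal(172/179, 77/179)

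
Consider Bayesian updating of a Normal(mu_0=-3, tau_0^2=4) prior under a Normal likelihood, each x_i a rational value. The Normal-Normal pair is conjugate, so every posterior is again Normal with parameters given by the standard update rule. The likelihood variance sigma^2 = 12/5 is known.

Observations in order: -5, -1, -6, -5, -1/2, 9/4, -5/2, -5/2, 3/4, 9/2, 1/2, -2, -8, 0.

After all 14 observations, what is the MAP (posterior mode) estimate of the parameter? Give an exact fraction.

-263/146

obs 1: x=-5 → posterior Normal(-17/4, 3/2)
obs 2: x=-1 → posterior Normal(-3, 12/13)
obs 3: x=-6 → posterior Normal(-23/6, 2/3)
obs 4: x=-5 → posterior Normal(-94/23, 12/23)
obs 5: x=-1/2 → posterior Normal(-193/56, 3/7)
obs 6: x=9/4 → posterior Normal(-31/12, 4/11)
obs 7: x=-5/2 → posterior Normal(-391/152, 6/19)
obs 8: x=-5/2 → posterior Normal(-441/172, 12/43)
obs 9: x=3/4 → posterior Normal(-71/32, 1/4)
obs 10: x=9/2 → posterior Normal(-84/53, 12/53)
obs 11: x=1/2 → posterior Normal(-163/116, 6/29)
obs 12: x=-2 → posterior Normal(-61/42, 4/21)
obs 13: x=-8 → posterior Normal(-263/136, 3/17)
obs 14: x=0 → posterior Normal(-263/146, 12/73)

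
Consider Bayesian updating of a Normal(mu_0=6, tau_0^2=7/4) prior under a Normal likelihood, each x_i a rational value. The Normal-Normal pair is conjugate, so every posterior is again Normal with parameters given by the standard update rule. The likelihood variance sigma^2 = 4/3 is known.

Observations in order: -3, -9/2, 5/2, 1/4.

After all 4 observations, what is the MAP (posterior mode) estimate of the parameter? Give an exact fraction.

obs 1: x=-3 → posterior Normal(33/37, 28/37)
obs 2: x=-9/2 → posterior Normal(-123/116, 14/29)
obs 3: x=5/2 → posterior Normal(-9/79, 28/79)
obs 4: x=1/4 → posterior Normal(-3/80, 7/25)

-3/80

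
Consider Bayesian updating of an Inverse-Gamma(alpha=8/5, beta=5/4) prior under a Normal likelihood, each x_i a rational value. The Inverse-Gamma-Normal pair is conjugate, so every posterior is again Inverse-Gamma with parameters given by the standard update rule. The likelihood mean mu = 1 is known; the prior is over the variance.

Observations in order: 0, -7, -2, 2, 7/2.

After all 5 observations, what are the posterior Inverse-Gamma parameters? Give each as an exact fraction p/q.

obs 1: x=0 → posterior Inverse-Gamma(21/10, 7/4)
obs 2: x=-7 → posterior Inverse-Gamma(13/5, 135/4)
obs 3: x=-2 → posterior Inverse-Gamma(31/10, 153/4)
obs 4: x=2 → posterior Inverse-Gamma(18/5, 155/4)
obs 5: x=7/2 → posterior Inverse-Gamma(41/10, 335/8)

alpha=41/10, beta=335/8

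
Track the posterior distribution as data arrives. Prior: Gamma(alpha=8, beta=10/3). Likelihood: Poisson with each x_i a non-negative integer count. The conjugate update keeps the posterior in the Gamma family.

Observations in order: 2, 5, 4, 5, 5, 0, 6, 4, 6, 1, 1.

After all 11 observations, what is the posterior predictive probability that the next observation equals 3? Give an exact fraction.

obs 1: x=2 → posterior Gamma(10, 13/3)
obs 2: x=5 → posterior Gamma(15, 16/3)
obs 3: x=4 → posterior Gamma(19, 19/3)
obs 4: x=5 → posterior Gamma(24, 22/3)
obs 5: x=5 → posterior Gamma(29, 25/3)
obs 6: x=0 → posterior Gamma(29, 28/3)
obs 7: x=6 → posterior Gamma(35, 31/3)
obs 8: x=4 → posterior Gamma(39, 34/3)
obs 9: x=6 → posterior Gamma(45, 37/3)
obs 10: x=1 → posterior Gamma(46, 40/3)
obs 11: x=1 → posterior Gamma(47, 43/3)

3687016781981846365552047113880944497449286169034574008134612496284530816217840367/17171237578321140989964492824778673177349242922979022761503223176642597663037980672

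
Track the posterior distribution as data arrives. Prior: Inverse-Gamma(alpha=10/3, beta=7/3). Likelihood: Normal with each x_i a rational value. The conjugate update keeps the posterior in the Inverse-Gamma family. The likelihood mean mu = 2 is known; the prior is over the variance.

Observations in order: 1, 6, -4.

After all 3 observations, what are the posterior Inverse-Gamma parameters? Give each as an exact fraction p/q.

alpha=29/6, beta=173/6

obs 1: x=1 → posterior Inverse-Gamma(23/6, 17/6)
obs 2: x=6 → posterior Inverse-Gamma(13/3, 65/6)
obs 3: x=-4 → posterior Inverse-Gamma(29/6, 173/6)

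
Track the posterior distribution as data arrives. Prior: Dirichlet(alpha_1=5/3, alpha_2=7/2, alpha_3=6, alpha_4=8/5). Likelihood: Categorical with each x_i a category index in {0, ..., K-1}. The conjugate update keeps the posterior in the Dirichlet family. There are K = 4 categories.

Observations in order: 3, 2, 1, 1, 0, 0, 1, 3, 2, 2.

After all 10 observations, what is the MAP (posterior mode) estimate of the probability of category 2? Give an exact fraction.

obs 1: x=3 → posterior Dirichlet(5/3, 7/2, 6, 13/5)
obs 2: x=2 → posterior Dirichlet(5/3, 7/2, 7, 13/5)
obs 3: x=1 → posterior Dirichlet(5/3, 9/2, 7, 13/5)
obs 4: x=1 → posterior Dirichlet(5/3, 11/2, 7, 13/5)
obs 5: x=0 → posterior Dirichlet(8/3, 11/2, 7, 13/5)
obs 6: x=0 → posterior Dirichlet(11/3, 11/2, 7, 13/5)
obs 7: x=1 → posterior Dirichlet(11/3, 13/2, 7, 13/5)
obs 8: x=3 → posterior Dirichlet(11/3, 13/2, 7, 18/5)
obs 9: x=2 → posterior Dirichlet(11/3, 13/2, 8, 18/5)
obs 10: x=2 → posterior Dirichlet(11/3, 13/2, 9, 18/5)

240/563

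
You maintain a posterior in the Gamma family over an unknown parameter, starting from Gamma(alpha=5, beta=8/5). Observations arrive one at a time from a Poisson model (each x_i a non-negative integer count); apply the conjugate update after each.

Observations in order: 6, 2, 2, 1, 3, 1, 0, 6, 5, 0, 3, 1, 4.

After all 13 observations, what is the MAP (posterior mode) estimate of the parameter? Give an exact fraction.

obs 1: x=6 → posterior Gamma(11, 13/5)
obs 2: x=2 → posterior Gamma(13, 18/5)
obs 3: x=2 → posterior Gamma(15, 23/5)
obs 4: x=1 → posterior Gamma(16, 28/5)
obs 5: x=3 → posterior Gamma(19, 33/5)
obs 6: x=1 → posterior Gamma(20, 38/5)
obs 7: x=0 → posterior Gamma(20, 43/5)
obs 8: x=6 → posterior Gamma(26, 48/5)
obs 9: x=5 → posterior Gamma(31, 53/5)
obs 10: x=0 → posterior Gamma(31, 58/5)
obs 11: x=3 → posterior Gamma(34, 63/5)
obs 12: x=1 → posterior Gamma(35, 68/5)
obs 13: x=4 → posterior Gamma(39, 73/5)

190/73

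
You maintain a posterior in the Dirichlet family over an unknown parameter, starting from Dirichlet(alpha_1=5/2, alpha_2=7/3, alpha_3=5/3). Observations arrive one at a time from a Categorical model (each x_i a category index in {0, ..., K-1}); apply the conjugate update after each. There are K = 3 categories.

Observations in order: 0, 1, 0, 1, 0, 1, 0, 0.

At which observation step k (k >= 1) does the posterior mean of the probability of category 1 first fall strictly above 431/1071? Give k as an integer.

obs 1: x=0 → posterior Dirichlet(7/2, 7/3, 5/3)
obs 2: x=1 → posterior Dirichlet(7/2, 10/3, 5/3)
obs 3: x=0 → posterior Dirichlet(9/2, 10/3, 5/3)
obs 4: x=1 → posterior Dirichlet(9/2, 13/3, 5/3)
obs 5: x=0 → posterior Dirichlet(11/2, 13/3, 5/3)
obs 6: x=1 → posterior Dirichlet(11/2, 16/3, 5/3)
obs 7: x=0 → posterior Dirichlet(13/2, 16/3, 5/3)
obs 8: x=0 → posterior Dirichlet(15/2, 16/3, 5/3)

k = 4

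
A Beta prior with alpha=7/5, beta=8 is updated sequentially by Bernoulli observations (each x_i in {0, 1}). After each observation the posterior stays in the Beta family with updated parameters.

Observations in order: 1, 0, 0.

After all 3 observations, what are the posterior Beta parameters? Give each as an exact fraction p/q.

obs 1: x=1 → posterior Beta(12/5, 8)
obs 2: x=0 → posterior Beta(12/5, 9)
obs 3: x=0 → posterior Beta(12/5, 10)

alpha=12/5, beta=10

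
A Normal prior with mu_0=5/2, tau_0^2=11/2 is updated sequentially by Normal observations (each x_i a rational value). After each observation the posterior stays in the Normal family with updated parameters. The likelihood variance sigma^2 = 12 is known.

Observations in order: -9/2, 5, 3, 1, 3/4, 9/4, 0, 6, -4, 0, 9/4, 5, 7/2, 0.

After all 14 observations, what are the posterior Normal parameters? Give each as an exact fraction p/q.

mu_0=1131/712, tau_0^2=66/89

obs 1: x=-9/2 → posterior Normal(3/10, 132/35)
obs 2: x=5 → posterior Normal(131/92, 66/23)
obs 3: x=3 → posterior Normal(197/114, 44/19)
obs 4: x=1 → posterior Normal(219/136, 33/17)
obs 5: x=3/4 → posterior Normal(471/316, 132/79)
obs 6: x=9/4 → posterior Normal(19/12, 22/15)
obs 7: x=0 → posterior Normal(285/202, 132/101)
obs 8: x=6 → posterior Normal(417/224, 33/28)
obs 9: x=-4 → posterior Normal(329/246, 44/41)
obs 10: x=0 → posterior Normal(329/268, 66/67)
obs 11: x=9/4 → posterior Normal(757/580, 132/145)
obs 12: x=5 → posterior Normal(977/624, 11/13)
obs 13: x=7/2 → posterior Normal(1131/668, 132/167)
obs 14: x=0 → posterior Normal(1131/712, 66/89)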